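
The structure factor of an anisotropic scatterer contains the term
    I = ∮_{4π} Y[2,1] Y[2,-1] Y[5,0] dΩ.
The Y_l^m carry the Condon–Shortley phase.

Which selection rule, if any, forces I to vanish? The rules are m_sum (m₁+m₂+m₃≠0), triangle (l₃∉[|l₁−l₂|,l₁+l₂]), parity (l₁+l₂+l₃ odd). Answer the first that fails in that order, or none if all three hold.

azimuthal sum: 1 − 1 + 0 = 0  ✓
l₃ must lie in [0,4]; have l₃=5  ✗
L = 2 + 2 + 5 = 9 (odd)

triangle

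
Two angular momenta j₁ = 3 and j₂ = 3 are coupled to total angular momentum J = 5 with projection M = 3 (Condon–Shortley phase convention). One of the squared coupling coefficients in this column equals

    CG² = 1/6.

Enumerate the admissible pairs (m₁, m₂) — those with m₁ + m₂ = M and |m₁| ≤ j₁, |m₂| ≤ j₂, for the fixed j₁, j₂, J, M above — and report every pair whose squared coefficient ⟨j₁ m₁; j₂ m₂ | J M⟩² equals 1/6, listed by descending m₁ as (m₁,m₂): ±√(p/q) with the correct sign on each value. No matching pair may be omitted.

(2,1): +√(1/6); (1,2): −√(1/6)

Admissible pairs with m₁+m₂ = M = 3: (0,3), (1,2), (2,1), (3,0)
  (m₁,m₂)=(3,0): CG² = 1/3, CG = +√(1/3)
  (m₁,m₂)=(2,1): CG² = 1/6, CG = +√(1/6)   ← matches the target
  (m₁,m₂)=(1,2): CG² = 1/6, CG = −√(1/6)   ← matches the target
  (m₁,m₂)=(0,3): CG² = 1/3, CG = −√(1/3)
Pairs with CG² = 1/6: (2,1): +√(1/6); (1,2): −√(1/6)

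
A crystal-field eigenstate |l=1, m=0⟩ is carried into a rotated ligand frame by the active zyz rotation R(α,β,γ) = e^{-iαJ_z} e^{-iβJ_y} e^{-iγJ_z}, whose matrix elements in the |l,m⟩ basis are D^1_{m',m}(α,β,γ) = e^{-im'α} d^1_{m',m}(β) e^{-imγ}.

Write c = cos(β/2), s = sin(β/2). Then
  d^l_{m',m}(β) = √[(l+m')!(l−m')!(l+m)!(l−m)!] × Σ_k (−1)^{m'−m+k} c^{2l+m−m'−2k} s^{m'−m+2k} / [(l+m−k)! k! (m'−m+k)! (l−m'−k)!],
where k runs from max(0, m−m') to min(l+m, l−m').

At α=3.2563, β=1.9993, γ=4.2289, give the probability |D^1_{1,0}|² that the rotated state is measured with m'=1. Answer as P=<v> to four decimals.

P=0.4137

First d^1_{1,0}(β=1.9993), then the phase factors e^{-i(1)α} and e^{-i(0)γ}:
c=cos(1.999300/2)=0.540597, s=sin(1.999300/2)=0.841282; N=√[2·1·1·1]=1.414214
k∈{0} keeps every argument non-negative
  k=0: (−1)^1·1.4142/(1)·0.5406^1·0.8413^1 = -0.643176
d^1_{1,0}(1.9993) = -0.643176
|D^1_{1,0}|² = |d^1_{1,0}(β)|² = (-0.643176)² = 0.413676 (the z-rotation phases have unit modulus)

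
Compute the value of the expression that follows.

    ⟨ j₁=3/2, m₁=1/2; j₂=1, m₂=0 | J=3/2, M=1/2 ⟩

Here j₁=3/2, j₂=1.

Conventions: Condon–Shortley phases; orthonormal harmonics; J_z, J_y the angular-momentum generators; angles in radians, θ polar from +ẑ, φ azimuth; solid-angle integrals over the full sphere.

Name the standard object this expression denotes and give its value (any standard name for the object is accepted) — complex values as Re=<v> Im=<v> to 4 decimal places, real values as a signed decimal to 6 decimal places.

This is a Clebsch–Gordan (vector-coupling) coefficient.
√[4·1!2!1!/5! · 2!1!1!1!2!1!] = √(4/15)
  +(−1)^0/∏(0,1,1,1,1,0)! = 1  (running 1)
  +(−1)^1/∏(1,0,0,0,2,1)! = -1/2  (running 1/2)
⟨..|..⟩ = √(4/15)·(1/2) = +0.258199

Clebsch–Gordan coefficient, +√(1/15) ≈ +0.258199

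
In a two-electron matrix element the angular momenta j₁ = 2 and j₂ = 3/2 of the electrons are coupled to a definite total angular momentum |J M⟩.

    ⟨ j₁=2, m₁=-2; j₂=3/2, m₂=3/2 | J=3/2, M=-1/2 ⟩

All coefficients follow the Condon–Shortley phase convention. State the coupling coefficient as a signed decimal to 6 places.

√[4·2!2!1!/6! · 0!4!3!0!1!2!] = √(32/5)
  +(−1)^2/∏(2,0,2,1,0,0)! = 1/4  (running 1/4)
⟨..|..⟩ = √(32/5)·(1/4) = +0.632456

+0.632456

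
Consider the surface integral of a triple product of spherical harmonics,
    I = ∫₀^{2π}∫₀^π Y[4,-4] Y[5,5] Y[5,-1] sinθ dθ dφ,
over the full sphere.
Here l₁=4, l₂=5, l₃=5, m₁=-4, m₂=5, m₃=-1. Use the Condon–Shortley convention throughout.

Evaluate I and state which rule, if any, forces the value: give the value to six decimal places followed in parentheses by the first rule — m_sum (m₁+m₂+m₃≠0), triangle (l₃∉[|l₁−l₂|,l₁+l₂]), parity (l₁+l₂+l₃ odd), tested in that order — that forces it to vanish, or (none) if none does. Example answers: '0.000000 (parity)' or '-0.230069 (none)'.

Rules hold: Σm=0, L=14 even, 1≤5≤9.
N = 9·11·11 = 1089
Δ = 4!·4!·6!/15! = 1/3153150
Racah Σ t=0..4: t=0:+1/69120 t=1:−1/1728 t=2:+1/576 t=3:−1/1728 t=4:+1/69120 = 7/11520
⇒ 3j(4 5 5; 0 0 0)² = 2/143, sgn -1
Racah Σ t=4..4: t=4:+1/414720 = 1/414720
⇒ 3j(4 5 5; -4 5 -1)² = 2/429, sgn +1
4πI² = N·(3j₀)²·(3jₘ)² = 12/169
I = -1·√(0.0710059/4π) = -0.07516962
No selection rule forces the value: the integral is nonzero (none).

-0.075170 (none)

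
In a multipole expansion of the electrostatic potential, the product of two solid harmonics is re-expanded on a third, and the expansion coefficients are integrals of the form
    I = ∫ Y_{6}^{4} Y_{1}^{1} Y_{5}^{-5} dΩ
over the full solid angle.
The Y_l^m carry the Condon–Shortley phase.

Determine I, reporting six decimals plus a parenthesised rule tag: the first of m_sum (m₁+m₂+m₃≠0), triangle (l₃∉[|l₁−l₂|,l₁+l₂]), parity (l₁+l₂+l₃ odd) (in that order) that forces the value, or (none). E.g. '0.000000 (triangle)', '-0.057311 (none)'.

0.040859 (none)

Checks pass: Σm=0; 12 even; l₃=5∈[5,7].
(2·6+1)(2·1+1)(2·5+1) = 429
Δ: 2! 10! 0! / 13! → 1/858
sum: t=1:−1/14400 = -1/14400
3j²(6 1 5; 0 0 0) = Δ·Π!·Σ² = 6/143  (sign +1)
sum: t=2:+1/7257600 = 1/7257600
3j²(6 1 5; 4 1 -5) = Δ·Π!·Σ² = 1/858  (sign +1)
combine: 4πI² = 429·6/143·1/858 = 3/143
take √, sign +1: I = 0.04085899
No selection rule forces the value: the integral is nonzero (none).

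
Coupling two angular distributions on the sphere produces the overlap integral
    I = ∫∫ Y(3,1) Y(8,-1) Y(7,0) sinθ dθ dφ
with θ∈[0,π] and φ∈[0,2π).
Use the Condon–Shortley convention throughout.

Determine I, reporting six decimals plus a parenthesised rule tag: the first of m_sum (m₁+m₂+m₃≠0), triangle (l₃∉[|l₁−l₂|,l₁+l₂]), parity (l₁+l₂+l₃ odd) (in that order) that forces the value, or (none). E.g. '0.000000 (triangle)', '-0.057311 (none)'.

Rules hold: Σm=0, L=18 even, 5≤7≤11.
N = 7·17·15 = 1785
Δ = 4!·2!·12!/19! = 1/5290740
Racah Σ t=1..3: t=1:−1/7257600 t=2:+1/2073600 t=3:−1/7257600 = 1/4838400
⇒ 3j(3 8 7; 0 0 0)² = 252/20995, sgn -1
Racah Σ t=0..2: t=0:+1/29030400 t=1:−1/3110400 t=2:+1/4838400 = -1/12441600
⇒ 3j(3 8 7; 1 -1 0)² = 343/125970, sgn +1
4πI² = N·(3j₀)²·(3jₘ)² = 302526/5185765
I = -1·√(0.0583378/4π) = -0.06813496
No selection rule forces the value: the integral is nonzero (none).

-0.068135 (none)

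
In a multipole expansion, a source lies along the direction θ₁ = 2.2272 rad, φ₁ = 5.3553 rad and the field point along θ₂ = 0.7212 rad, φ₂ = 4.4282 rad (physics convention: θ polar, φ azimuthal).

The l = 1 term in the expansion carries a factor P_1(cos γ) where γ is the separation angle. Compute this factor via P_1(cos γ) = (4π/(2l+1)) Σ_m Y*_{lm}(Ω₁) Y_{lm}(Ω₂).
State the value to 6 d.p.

-0.144397

Summing Y*_{l m}(θ₁,φ₁)·Y_{l m}(θ₂,φ₂) over m ∈ [−1, 1]; prefactor 4π/(2·1+1) = 4.188790:
  m=-1: (0.16409 - 0.21906j) × (-0.06396 + 0.21897j) = 0.03747 + 0.04994j  (running Σ = 0.03747 + 0.04994j)
  m=0: (-0.29818 + 0.00000j) × (0.36695 + 0.00000j) = -0.10942 + 0.00000j  (running Σ = -0.07194 + 0.04994j)
  m=1: (-0.16409 - 0.21906j) × (0.06396 + 0.21897j) = 0.03747 - 0.04994j  (running Σ = -0.03447 + 0.00000j)
Σ over m = -0.03447 + 0.00000j; ×(4π/3) → -0.14440 + 0.00000j. Real part: -0.144397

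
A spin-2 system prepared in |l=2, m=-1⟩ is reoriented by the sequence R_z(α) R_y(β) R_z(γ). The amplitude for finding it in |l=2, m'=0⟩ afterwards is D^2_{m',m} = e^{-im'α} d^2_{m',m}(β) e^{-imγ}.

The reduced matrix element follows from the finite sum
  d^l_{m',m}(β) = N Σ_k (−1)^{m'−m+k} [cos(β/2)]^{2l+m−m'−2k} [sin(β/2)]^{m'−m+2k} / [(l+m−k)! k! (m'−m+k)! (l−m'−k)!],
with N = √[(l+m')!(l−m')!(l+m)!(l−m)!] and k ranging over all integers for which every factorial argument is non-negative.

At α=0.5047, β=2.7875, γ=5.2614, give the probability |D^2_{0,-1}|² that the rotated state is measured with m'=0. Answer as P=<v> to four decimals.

P=0.1587

D^2_{0,-1}(0.5047,2.7875,5.2614) = e^{-i·0·0.5047}·d^2_{0,-1}(2.7875)·e^{-i·-1·5.2614}. Compute d first:
Half-angle: c=0.176123, s=0.984368. N=√(2·2·1·6)=4.898979
The bounds max(0,m−m')=0 and min(l+m,l−m')=1 give 2 terms
  k=0: (−1)^1·4.8990/(2)·0.1761^3·0.9844^1 = -0.013173
  k=1: (−1)^2·4.8990/(2)·0.1761^1·0.9844^3 = +0.411494
d^2_{0,-1}(2.7875) = -0.013173 +0.411494 = +0.398322
|D^2_{0,-1}|² = |d^2_{0,-1}(β)|² = (+0.398322)² = 0.158660 (the z-rotation phases have unit modulus)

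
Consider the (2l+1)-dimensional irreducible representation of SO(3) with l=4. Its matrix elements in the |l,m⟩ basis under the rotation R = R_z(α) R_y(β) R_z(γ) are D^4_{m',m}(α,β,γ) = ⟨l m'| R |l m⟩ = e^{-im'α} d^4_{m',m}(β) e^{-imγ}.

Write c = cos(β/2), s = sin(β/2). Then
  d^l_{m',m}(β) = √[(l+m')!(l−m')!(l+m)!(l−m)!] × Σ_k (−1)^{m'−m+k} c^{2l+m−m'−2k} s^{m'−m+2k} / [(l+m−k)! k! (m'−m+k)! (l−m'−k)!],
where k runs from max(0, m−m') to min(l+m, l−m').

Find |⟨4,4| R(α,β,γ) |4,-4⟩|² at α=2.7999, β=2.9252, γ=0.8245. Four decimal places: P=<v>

P=0.9104

D^4_{4,-4}(2.7999,2.9252,0.8245) = e^{-i·4·2.7999}·d^4_{4,-4}(2.9252)·e^{-i·-4·0.8245}. Compute d first:
c=cos(2.925200/2)=0.107985, s=sin(2.925200/2)=0.994152; N=√[40320·1·1·40320]=40320.000000
k: max(0,(-4)−(4))=0 … min(4+(-4),4−(4))=0
  k=0: (−1)^8·40320.0000/(40320)·0.1080^0·0.9942^8 = +0.954166
d^4_{4,-4}(2.9252) = +0.954166
|D^4_{4,-4}|² = |d^4_{4,-4}(β)|² = (+0.954166)² = 0.910433 (the z-rotation phases have unit modulus)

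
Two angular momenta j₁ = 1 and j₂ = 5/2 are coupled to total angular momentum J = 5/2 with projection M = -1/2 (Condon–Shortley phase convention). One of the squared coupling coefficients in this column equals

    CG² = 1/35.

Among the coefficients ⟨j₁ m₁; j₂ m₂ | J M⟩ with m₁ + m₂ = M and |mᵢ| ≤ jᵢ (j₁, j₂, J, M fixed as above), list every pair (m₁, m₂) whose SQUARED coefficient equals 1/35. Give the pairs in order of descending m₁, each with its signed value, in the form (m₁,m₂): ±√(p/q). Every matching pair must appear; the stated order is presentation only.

Admissible pairs with m₁+m₂ = M = -1/2: (-1,1/2), (0,-1/2), (1,-3/2)
  (m₁,m₂)=(1,-3/2): CG² = 16/35, CG = +√(16/35)
  (m₁,m₂)=(0,-1/2): CG² = 1/35, CG = +√(1/35)   ← matches the target
  (m₁,m₂)=(-1,1/2): CG² = 18/35, CG = −√(18/35)
Pairs with CG² = 1/35: (0,-1/2): +√(1/35)

(0,-1/2): +√(1/35)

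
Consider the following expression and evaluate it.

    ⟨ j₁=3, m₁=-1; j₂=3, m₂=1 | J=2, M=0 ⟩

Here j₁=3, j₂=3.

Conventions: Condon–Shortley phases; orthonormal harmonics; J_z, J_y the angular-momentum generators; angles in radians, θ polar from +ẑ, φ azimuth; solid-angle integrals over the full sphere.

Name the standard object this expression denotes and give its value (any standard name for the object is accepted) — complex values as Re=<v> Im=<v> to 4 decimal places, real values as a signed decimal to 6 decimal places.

This is a Clebsch–Gordan (vector-coupling) coefficient.
j₁+j₂−J=4  J+j₁−j₂=2  J−j₁+j₂=2  j₁+j₂+J+1=9
(j₁±m₁, j₂±m₂, J±M) = (2,4,4,2,2,2)
P² = 256/21
sum k=2..4:
  [2] +1/16 = 1/16
  [3] −1/6 = -1/6
  [4] +1/96 = 1/96
S = -3/32
C² = P²·S² = 3/28 ; C = -0.327327

Clebsch–Gordan coefficient, −√(3/28) ≈ -0.327327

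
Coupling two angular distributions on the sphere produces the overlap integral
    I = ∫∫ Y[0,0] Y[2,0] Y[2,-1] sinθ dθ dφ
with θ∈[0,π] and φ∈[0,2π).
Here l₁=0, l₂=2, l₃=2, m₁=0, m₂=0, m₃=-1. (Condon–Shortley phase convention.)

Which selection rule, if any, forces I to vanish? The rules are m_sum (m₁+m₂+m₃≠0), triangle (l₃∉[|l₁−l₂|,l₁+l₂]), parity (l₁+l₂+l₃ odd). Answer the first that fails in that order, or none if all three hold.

m₁+m₂+m₃ = 0 + 0 − 1 = -1  ✗
triangle: |0−2|=2 ≤ l₃=2 ≤ 0+2=2
parity: l₁+l₂+l₃ = 4 is even

m_sum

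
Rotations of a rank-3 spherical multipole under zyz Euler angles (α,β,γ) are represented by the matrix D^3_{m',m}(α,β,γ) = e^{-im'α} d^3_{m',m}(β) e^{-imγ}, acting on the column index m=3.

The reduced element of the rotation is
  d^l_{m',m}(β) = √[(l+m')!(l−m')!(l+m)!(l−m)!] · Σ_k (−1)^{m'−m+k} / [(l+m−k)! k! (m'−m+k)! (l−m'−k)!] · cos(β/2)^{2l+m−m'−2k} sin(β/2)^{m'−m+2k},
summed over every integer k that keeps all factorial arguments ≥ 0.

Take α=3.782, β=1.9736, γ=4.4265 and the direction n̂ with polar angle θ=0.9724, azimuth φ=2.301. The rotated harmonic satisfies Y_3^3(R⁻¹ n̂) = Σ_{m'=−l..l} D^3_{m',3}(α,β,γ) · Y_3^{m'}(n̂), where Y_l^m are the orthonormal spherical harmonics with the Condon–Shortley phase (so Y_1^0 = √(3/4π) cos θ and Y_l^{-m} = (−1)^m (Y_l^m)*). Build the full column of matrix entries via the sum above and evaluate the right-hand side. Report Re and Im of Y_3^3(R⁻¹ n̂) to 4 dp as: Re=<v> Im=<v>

Need the full column D^3_{m',3} for m'=−3..3 at α=3.7820, β=1.9736, γ=4.4265.
cos(β/2)=0.551362, sin(β/2)=0.834266
d^3_{-3,3}: single k=6 term ⇒ +0.337153;  D = -0.119623-0.315218i
d^3_{-2,3}: single k=5 term ⇒ +0.545802;  D = +0.460192+0.293468i
d^3_{-1,3}: single k=4 term ⇒ +0.570345;  D = -0.568838+0.041440i
d^3_{0,3}: single k=3 term ⇒ +0.435251;  D = +0.329188-0.284743i
d^3_{1,3}: single k=2 term ⇒ +0.249117;  D = -0.053698+0.243260i
d^3_{2,3}: single k=1 term ⇒ +0.104128;  D = -0.042758-0.094944i
d^3_{3,3}: single k=0 term ⇒ +0.028095;  D = +0.024557+0.013647i
Y_3^{m'}(θ=0.9724,φ=2.301) and Σ D·Y over m':
  (-0.1196-0.3152i)·(+0.1916-0.1367i)  (+0.4602+0.2935i)·(-0.0433+0.3906i)  (-0.5688+0.0414i)·(-0.1045-0.1167i)  (+0.3292-0.2847i)·(-0.2971+0.0000i)  (-0.0537+0.2433i)·(+0.1045-0.1167i)  (-0.0428-0.0949i)·(-0.0433-0.3906i)  (+0.0246+0.0136i)·(-0.1916-0.1367i)
Y_3^3(R⁻¹ n̂) = -0.249395+0.316210i

Re=-0.2494 Im=0.3162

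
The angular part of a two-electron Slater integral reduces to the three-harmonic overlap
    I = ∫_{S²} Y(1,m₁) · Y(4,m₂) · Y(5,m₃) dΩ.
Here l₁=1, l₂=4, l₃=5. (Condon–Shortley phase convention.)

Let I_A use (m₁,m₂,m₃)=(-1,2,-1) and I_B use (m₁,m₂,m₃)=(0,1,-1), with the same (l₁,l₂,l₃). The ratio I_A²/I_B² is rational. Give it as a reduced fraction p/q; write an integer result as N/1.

l's match ⇒ only the (l;m) 3-j factors differ between A and B.
A: triangle coeff Δ(1,4,5) = 1/495; Σ_t [0,0]: t=0:+1/2880 = 1/2880; (3j)²=2/165 [(1 4 5; -1 2 -1)], sign=+1
B: triangle coeff Δ(1,4,5) = 1/495; Σ_t [0,0]: t=0:+1/720 = 1/720; (3j)²=8/165 [(1 4 5; 0 1 -1)], sign=+1
I_A²/I_B² = (2/165)/(8/165) = 1/4

1/4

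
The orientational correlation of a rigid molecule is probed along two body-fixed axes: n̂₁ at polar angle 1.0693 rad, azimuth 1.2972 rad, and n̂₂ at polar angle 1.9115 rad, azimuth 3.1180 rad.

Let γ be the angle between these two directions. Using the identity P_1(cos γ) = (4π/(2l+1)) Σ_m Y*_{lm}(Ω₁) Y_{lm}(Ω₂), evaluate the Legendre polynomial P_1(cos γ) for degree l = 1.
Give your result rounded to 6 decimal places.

-0.365112

Summing Y*_{l m}(θ₁,φ₁)·Y_{l m}(θ₂,φ₂) over m ∈ [−1, 1]; prefactor 4π/(2·1+1) = 4.188790:
  [-1]  conj(Y_{1,-1})(Ω₁) = 0.08186 + 0.29168j ; Y_{1,-1}(Ω₂) = -0.32554 - 0.00768j ; Δ = -0.02441 - 0.09558j
  [+0]  conj(Y_{1,0})(Ω₁) = 0.23489 + 0.00000j ; Y_{1,0}(Ω₂) = -0.16327 + 0.00000j ; Δ = -0.03835 + 0.00000j
  [+1]  conj(Y_{1,1})(Ω₁) = -0.08186 + 0.29168j ; Y_{1,1}(Ω₂) = 0.32554 - 0.00768j ; Δ = -0.02441 + 0.09558j
Total Σ_m = -0.08716 + 0.00000j. Multiply by 4.188790: -0.36511 + 0.00000j. P_1(cos γ) = -0.365112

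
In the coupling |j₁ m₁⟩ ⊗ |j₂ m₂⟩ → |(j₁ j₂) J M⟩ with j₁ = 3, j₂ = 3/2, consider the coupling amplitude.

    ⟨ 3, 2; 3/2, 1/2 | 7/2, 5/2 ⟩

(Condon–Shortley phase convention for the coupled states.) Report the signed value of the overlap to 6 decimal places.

triangle: 1!*5!*2!/9! = 240/362880
(j±m)!: 5!*1!*2!*1!*6!*1! = 172800
prefactor² = (2J+1)*Δ*N² = 6400/7
  k=0: +1/(0!*1!*1!*2!*4!*0!) = 1/48
  k=1: −1/(1!*0!*0!*1!*5!*1!) = -1/120
Σ = 1/80  ⇒  CG² = 6400/7*(1/80)² = 1/7
CG = +√(1/7) = +0.377964

+√(1/7) ≈ +0.377964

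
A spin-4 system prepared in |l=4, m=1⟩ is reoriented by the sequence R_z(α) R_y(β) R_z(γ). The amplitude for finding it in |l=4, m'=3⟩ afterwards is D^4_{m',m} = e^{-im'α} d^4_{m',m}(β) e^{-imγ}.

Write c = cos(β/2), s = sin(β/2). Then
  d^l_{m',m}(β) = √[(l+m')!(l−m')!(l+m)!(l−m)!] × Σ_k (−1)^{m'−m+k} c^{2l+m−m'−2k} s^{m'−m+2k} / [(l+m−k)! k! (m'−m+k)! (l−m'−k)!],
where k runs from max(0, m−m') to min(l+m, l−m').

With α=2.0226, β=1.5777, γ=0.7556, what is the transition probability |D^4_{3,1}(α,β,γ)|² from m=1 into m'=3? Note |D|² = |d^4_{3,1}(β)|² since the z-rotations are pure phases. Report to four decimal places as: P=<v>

P=0.1139

First d^4_{3,1}(β=1.5777), then the phase factors e^{-i(3)α} and e^{-i(1)γ}:
c=cos(1.577700/2)=0.704662, s=sin(1.577700/2)=0.709543; N=√[5040·1·120·6]=1904.940944
k: max(0,(1)−(3))=0 … min(4+(1),4−(3))=1
  k=0: (−1)^2·1904.9409/(240)·0.7047^6·0.7095^2 = +0.489229
  k=1: (−1)^3·1904.9409/(144)·0.7047^4·0.7095^4 = -0.826718
d^4_{3,1}(1.5777) = +0.489229 -0.826718 = -0.337489
|D^4_{3,1}|² = |d^4_{3,1}(β)|² = (-0.337489)² = 0.113899 (the z-rotation phases have unit modulus)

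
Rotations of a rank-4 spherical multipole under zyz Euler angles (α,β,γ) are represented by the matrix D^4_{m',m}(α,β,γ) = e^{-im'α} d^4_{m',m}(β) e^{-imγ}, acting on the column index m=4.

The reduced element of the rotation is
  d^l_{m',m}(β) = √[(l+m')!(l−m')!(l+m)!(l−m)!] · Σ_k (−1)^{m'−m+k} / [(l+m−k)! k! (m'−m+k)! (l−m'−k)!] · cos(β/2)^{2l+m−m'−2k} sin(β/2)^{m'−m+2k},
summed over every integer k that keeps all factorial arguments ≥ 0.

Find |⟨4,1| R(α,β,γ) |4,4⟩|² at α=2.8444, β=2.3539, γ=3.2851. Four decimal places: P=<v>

Split into d^4_{1,4}(β=2.3539) × two z-phases.
c=cos(2.353900/2)=0.383743, s=sin(2.353900/2)=0.923440; N=√[120·6·40320·1]=5387.986637
Admissible k: 3..3 (factorial args all ≥0)
  k=3: (−1)^0·5387.9866/(720)·0.3837^5·0.9234^3 = +0.049037
d^4_{1,4}(2.3539) = +0.049037
|D^4_{1,4}|² = |d^4_{1,4}(β)|² = (+0.049037)² = 0.002405 (the z-rotation phases have unit modulus)

P=0.0024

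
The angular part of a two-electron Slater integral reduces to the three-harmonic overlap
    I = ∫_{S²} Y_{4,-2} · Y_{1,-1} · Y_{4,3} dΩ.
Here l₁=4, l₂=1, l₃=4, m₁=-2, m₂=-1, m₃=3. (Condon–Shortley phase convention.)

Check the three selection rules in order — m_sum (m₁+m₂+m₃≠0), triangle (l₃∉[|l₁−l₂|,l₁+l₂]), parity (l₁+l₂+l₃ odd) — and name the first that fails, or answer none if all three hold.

azimuthal sum: -2 − 1 + 3 = 0  ✓
3 ≤ 4 ≤ 5 (triangle on l)  ✓
L = 4 + 1 + 4 = 9 (odd)  ✗

parity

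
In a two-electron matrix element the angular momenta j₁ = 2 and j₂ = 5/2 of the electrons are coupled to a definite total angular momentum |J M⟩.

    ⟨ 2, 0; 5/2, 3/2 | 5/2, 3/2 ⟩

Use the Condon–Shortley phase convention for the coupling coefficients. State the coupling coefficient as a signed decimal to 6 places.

-0.119523  (= −√(1/70))

j₁+j₂−J=2  J+j₁−j₂=2  J−j₁+j₂=3  j₁+j₂+J+1=8
(j₁±m₁, j₂±m₂, J±M) = (2,2,4,1,4,1)
P² = 288/35
sum k=1..2:
  [1] −1/6 = -1/6
  [2] +1/8 = 1/8
S = -1/24
C² = P²·S² = 1/70 ; C = -0.119523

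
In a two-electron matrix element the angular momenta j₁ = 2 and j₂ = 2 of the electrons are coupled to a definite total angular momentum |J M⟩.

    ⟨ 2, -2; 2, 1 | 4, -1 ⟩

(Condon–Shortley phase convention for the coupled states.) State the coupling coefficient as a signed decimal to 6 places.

+√(1/14) ≈ +0.267261

triangle: 0!·4!·4!/9! = 576/362880
(j±m)!: 0!·4!·3!·1!·3!·5! = 103680
prefactor² = (2J+1)·Δ·N² = 10368/7
  k=0: +1/(0!·0!·4!·3!·0!·1!) = 1/144
Σ = 1/144  ⇒  CG² = 10368/7·(1/144)² = 1/14
CG = +√(1/14) = +0.267261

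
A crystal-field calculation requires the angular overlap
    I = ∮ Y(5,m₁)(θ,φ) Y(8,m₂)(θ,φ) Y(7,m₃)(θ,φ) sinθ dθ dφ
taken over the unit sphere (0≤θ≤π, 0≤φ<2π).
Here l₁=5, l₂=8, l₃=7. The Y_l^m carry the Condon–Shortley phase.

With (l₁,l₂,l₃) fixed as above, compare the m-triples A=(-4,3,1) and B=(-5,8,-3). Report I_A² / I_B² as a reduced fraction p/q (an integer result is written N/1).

63/130

Shared (l₁,l₂,l₃)=(5,8,7): N and (l;000)² cancel in I_A²/I_B².
A: Δ = 6!·4!·10!/21! = 1/814773960; Racah Σ t=5..6: t=5:−1/49766400 t=6:+1/62208000 = -1/248832000; ⇒ 3j(5 8 7; -4 3 1)² = 21/20995, sgn -1
B: Δ = 6!·4!·10!/21! = 1/814773960; Racah Σ t=6..6: t=6:+1/62705664000 = 1/62705664000; ⇒ 3j(5 8 7; -5 8 -3)² = 2/969, sgn +1
I_A²/I_B² = (21/20995)/(2/969) = 63/130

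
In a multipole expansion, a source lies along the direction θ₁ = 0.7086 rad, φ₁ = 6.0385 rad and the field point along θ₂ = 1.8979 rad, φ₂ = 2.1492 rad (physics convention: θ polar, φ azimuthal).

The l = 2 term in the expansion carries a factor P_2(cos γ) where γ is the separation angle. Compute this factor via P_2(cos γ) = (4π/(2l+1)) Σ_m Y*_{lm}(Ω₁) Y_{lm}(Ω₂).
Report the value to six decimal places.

Expand P_2 via completeness: Σ_{m} conj(Y_{2,m}) at Ω₁ times Y_{2,m} at Ω₂ —
  term(m=-2) = 0.00427 + 0.05651j   from Y*(Ω₁)=0.14439 - 0.07690j, Y(Ω₂)=-0.13934 + 0.31713j
  term(m=-1) = 0.06579 + 0.06101j   from Y*(Ω₁)=0.37036 - 0.09247j, Y(Ω₂)=0.12850 + 0.19682j
  term(m=+0) = -0.05009 + 0.00000j   from Y*(Ω₁)=0.23007 + 0.00000j, Y(Ω₂)=-0.21771 + 0.00000j
  term(m=+1) = 0.06579 - 0.06101j   from Y*(Ω₁)=-0.37036 - 0.09247j, Y(Ω₂)=-0.12850 + 0.19682j
  term(m=+2) = 0.00427 - 0.05651j   from Y*(Ω₁)=0.14439 + 0.07690j, Y(Ω₂)=-0.13934 - 0.31713j
Total Σ_m = 0.09003 + 0.00000j. Multiply by 2.513274: 0.22627 + 0.00000j. P_2(cos γ) = 0.226274

0.226274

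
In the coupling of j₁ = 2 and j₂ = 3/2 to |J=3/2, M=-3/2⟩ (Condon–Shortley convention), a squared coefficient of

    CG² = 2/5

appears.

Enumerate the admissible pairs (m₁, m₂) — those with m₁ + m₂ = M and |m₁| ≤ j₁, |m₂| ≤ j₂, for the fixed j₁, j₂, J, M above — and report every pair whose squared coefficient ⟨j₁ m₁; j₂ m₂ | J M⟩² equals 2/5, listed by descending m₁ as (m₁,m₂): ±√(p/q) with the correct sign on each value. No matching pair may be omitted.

(-1,-1/2): −√(2/5); (-2,1/2): +√(2/5)

Admissible pairs with m₁+m₂ = M = -3/2: (-2,1/2), (-1,-1/2), (0,-3/2)
  (m₁,m₂)=(0,-3/2): CG² = 1/5, CG = +√(1/5)
  (m₁,m₂)=(-1,-1/2): CG² = 2/5, CG = −√(2/5)   ← matches the target
  (m₁,m₂)=(-2,1/2): CG² = 2/5, CG = +√(2/5)   ← matches the target
Pairs with CG² = 2/5: (-1,-1/2): −√(2/5); (-2,1/2): +√(2/5)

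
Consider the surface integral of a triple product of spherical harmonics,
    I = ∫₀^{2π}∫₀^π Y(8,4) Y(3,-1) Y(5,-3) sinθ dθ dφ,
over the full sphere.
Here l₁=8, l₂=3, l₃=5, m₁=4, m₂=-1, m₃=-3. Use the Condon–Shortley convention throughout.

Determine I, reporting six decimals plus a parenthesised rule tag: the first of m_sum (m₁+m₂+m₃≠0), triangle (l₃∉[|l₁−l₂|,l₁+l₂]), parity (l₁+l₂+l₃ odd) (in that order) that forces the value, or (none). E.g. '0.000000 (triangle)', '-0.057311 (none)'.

Checks pass: Σm=0; 16 even; l₃=5∈[5,11].
(2·8+1)(2·3+1)(2·5+1) = 1309
Δ: 6! 10! 0! / 17! → 1/136136
sum: t=3:−1/518400 = -1/518400
3j²(8 3 5; 0 0 0) = Δ·Π!·Σ² = 56/2431  (sign +1)
sum: t=2:+1/3870720 = 1/3870720
3j²(8 3 5; 4 -1 -3) = Δ·Π!·Σ² = 135/6188  (sign +1)
combine: 4πI² = 1309·56/2431·135/6188 = 1890/2873
take √, sign +1: I = 0.22880113
No selection rule forces the value: the integral is nonzero (none).

0.228801 (none)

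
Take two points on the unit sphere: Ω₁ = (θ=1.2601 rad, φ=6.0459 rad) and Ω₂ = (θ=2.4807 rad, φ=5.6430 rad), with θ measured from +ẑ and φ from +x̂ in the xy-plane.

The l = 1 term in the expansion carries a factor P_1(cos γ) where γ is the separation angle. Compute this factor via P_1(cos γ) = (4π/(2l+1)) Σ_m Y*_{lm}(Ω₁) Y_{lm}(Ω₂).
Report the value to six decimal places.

0.296285

Term-by-term m-sum for l=1 (normalisation 4π/3 = 4.188790):
  m=-1: (0.31973 - 0.07733j) × (0.17008 + 0.12668j) = 0.06418 + 0.02735j  (running Σ = 0.06418 + 0.02735j)
  m=0: (0.14938 + 0.00000j) × (-0.38572 + 0.00000j) = -0.05762 + 0.00000j  (running Σ = 0.00656 + 0.02735j)
  m=1: (-0.31973 - 0.07733j) × (-0.17008 + 0.12668j) = 0.06418 - 0.02735j  (running Σ = 0.07073 + 0.00000j)
Σ over m = 0.07073 + 0.00000j; ×(4π/3) → 0.29629 + 0.00000j. Real part: 0.296285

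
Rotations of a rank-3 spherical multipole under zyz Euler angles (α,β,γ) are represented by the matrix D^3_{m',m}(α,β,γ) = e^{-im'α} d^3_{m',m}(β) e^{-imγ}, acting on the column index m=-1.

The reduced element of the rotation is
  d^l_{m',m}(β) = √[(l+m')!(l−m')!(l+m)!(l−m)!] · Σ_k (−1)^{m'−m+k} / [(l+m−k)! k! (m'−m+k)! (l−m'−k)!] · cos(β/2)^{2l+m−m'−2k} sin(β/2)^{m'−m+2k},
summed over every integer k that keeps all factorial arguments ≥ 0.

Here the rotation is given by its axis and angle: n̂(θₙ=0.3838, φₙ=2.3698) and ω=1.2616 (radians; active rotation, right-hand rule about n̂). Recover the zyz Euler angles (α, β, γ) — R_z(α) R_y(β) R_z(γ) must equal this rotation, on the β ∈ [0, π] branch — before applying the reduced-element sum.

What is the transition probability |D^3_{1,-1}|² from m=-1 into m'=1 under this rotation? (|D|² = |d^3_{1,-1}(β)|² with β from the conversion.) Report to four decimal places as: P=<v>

Axis–angle → zyz. n̂ = (sinθₙcosφₙ, sinθₙsinφₙ, cosθₙ) = (-0.268352, +0.261147, +0.927248), ω = 1.2616.
R = I cosω + sinω [n̂]ₓ + (1−cosω) n̂n̂ᵀ gives
  R = [+0.354393, -0.932031, +0.075651; +0.834522, +0.351739, +0.424090; -0.421875, -0.087162, +0.902455]
β = atan2(√(R₁₃²+R₂₃²), R₃₃) = 0.445362; α = atan2(R₂₃, R₁₃) mod 2π = 1.394268; γ = atan2(R₃₂, −R₃₁) mod 2π = 6.079446
Split into d^3_{1,-1}(β=0.4454) × two z-phases.
With c≡cos(β/2)=0.975309 and s≡sin(β/2)=0.220845, N=[24·2·2·24]^{1/2}=48.000000
k∈{0,1,2} keeps every argument non-negative
  k=0: (−1)^2·48.0000/(8)·0.9753^4·0.2208^2 = +0.264787
  k=1: (−1)^3·48.0000/(6)·0.9753^2·0.2208^4 = -0.018102
  k=2: (−1)^4·48.0000/(48)·0.9753^0·0.2208^6 = +0.000116
d^3_{1,-1}(0.4454) = +0.264787 -0.018102 +0.000116 = +0.246801
|D^3_{1,-1}|² = |d^3_{1,-1}(β)|² = (+0.246801)² = 0.060911 (the z-rotation phases have unit modulus)

P=0.0609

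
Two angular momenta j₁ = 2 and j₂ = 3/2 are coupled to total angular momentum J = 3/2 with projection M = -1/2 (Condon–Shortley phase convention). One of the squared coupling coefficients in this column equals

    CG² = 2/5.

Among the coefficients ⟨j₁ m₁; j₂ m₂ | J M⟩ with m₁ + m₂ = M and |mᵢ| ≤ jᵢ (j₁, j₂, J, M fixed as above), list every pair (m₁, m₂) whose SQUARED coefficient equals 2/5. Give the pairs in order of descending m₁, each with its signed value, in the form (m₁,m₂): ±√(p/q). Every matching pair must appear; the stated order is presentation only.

(1,-3/2): +√(2/5); (-2,3/2): +√(2/5)

Admissible pairs with m₁+m₂ = M = -1/2: (-2,3/2), (-1,1/2), (0,-1/2), (1,-3/2)
  (m₁,m₂)=(1,-3/2): CG² = 2/5, CG = +√(2/5)   ← matches the target
  (m₁,m₂)=(0,-1/2): CG² = 1/5, CG = −√(1/5)
  (m₁,m₂)=(-1,1/2): CG² = 0/1, CG = 0
  (m₁,m₂)=(-2,3/2): CG² = 2/5, CG = +√(2/5)   ← matches the target
Pairs with CG² = 2/5: (1,-3/2): +√(2/5); (-2,3/2): +√(2/5)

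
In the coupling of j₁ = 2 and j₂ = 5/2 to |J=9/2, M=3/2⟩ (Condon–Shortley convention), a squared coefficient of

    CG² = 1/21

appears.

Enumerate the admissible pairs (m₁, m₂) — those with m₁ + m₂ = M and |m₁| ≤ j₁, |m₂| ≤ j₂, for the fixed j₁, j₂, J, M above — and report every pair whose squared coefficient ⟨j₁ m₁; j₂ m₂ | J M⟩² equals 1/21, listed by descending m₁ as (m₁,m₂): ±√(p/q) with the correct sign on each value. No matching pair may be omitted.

(-1,5/2): +√(1/21)

Admissible pairs with m₁+m₂ = M = 3/2: (-1,5/2), (0,3/2), (1,1/2), (2,-1/2)
  (m₁,m₂)=(2,-1/2): CG² = 5/42, CG = +√(5/42)
  (m₁,m₂)=(1,1/2): CG² = 10/21, CG = +√(10/21)
  (m₁,m₂)=(0,3/2): CG² = 5/14, CG = +√(5/14)
  (m₁,m₂)=(-1,5/2): CG² = 1/21, CG = +√(1/21)   ← matches the target
Pairs with CG² = 1/21: (-1,5/2): +√(1/21)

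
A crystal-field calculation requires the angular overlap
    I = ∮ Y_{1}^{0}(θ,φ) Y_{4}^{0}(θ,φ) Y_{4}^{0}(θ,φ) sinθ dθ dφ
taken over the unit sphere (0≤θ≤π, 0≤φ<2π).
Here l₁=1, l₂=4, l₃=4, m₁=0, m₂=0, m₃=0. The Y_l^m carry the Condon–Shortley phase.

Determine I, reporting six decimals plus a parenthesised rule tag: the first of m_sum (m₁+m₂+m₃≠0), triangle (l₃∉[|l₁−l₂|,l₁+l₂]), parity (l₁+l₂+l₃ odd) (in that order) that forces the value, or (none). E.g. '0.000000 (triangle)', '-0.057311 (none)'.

0.000000 (parity)

L=9 odd ⇒ parity kills the (l;000) factor ⇒ I = 0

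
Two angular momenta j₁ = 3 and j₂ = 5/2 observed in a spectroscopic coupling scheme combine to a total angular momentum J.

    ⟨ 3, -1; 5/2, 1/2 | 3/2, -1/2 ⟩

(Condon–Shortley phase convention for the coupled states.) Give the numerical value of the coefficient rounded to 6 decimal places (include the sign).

triangle: 4!·2!·1!/8! = 48/40320
(j±m)!: 2!·4!·3!·2!·1!·2! = 1152
prefactor² = (2J+1)·Δ·N² = 192/35
  k=2: +1/(2!·2!·2!·1!·0!·0!) = 1/8
  k=3: −1/(3!·1!·1!·0!·1!·1!) = -1/6
Σ = -1/24  ⇒  CG² = 192/35·(-1/24)² = 1/105
CG = −√(1/105) = -0.097590

-0.097590  (= −√(1/105))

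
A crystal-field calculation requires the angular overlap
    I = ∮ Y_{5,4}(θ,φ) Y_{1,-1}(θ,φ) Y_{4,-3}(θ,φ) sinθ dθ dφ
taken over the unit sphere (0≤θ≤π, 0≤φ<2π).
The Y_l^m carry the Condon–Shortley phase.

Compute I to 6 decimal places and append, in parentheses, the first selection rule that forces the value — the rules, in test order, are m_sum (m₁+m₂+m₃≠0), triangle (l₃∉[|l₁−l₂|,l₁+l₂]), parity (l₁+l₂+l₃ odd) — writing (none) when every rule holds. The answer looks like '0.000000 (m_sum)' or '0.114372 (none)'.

Rules hold: Σm=0, L=10 even, 4≤4≤6.
N = 11·3·9 = 297
Δ = 2!·8!·0!/11! = 1/495
Racah Σ t=1..1: t=1:−1/576 = -1/576
⇒ 3j(5 1 4; 0 0 0)² = 5/99, sgn -1
Racah Σ t=0..0: t=0:+1/10080 = 1/10080
⇒ 3j(5 1 4; 4 -1 -3)² = 4/55, sgn -1
4πI² = N·(3j₀)²·(3jₘ)² = 12/11
I = +1·√(1.09091/4π) = 0.29463840
No selection rule forces the value: the integral is nonzero (none).

0.294638 (none)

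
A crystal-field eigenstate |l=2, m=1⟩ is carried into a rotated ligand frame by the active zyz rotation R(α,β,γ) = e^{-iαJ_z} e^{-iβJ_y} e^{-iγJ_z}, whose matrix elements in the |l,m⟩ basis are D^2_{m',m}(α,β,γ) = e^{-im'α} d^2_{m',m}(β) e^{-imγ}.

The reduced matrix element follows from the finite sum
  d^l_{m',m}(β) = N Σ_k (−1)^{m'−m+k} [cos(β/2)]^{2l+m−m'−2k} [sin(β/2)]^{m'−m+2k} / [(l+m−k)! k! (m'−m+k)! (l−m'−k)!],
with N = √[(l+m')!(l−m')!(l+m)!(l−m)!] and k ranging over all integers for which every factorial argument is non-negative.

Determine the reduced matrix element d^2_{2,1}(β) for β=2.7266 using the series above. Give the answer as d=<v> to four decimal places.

d^2_{2,1}(β=2.7266) via the finite sum:
Half-angle: c=0.206011, s=0.978550. N=√(24·1·6·1)=12.000000
The bounds max(0,m−m')=0 and min(l+m,l−m')=0 give 1 term
  k=0: (−1)^1·12.0000/(6)·0.2060^3·0.9785^1 = -0.017111
d^2_{2,1}(2.7266) = -0.017111

d=-0.0171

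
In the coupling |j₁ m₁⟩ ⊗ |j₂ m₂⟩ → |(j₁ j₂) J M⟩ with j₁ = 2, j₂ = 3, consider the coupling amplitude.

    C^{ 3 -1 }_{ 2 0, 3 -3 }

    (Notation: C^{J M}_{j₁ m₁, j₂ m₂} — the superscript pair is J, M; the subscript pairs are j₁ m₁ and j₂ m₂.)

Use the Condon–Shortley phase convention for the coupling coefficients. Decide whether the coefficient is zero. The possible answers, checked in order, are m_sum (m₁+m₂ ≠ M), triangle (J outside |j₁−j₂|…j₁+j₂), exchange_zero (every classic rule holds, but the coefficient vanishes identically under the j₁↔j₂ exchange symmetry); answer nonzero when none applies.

m-sum: m₁+m₂ = 0+(-3) = -3, M = -1  ✗ ⇒ coefficient is 0

m_sum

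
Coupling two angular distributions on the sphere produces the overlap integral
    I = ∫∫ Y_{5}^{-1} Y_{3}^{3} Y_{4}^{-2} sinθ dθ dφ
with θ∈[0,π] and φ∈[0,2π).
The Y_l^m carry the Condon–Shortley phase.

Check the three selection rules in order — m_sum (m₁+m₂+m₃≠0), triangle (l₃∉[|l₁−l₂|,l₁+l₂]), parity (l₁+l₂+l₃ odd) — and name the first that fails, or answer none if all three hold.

none

azimuthal sum: -1 + 3 − 2 = 0  ✓
2 ≤ 4 ≤ 8 (triangle on l)  ✓
L = 5 + 3 + 4 = 12 (even)  ✓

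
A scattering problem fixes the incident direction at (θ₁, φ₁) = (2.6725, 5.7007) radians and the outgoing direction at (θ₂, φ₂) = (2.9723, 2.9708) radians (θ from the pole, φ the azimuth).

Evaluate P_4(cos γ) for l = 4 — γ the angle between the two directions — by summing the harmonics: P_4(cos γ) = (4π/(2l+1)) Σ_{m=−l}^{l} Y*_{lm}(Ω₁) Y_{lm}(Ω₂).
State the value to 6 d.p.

-0.203937

Term-by-term m-sum for l=4 (normalisation 4π/9 = 1.396263):
  m=-4: (-0.01272 - 0.01341j) × (0.00028 + 0.00023j) = -0.00000 - 0.00001j  (running Σ = -0.00000 - 0.00001j)
  m=-3: (0.01813 + 0.10155j) × (0.00514 + 0.00289j) = -0.00020 + 0.00057j  (running Σ = -0.00020 + 0.00057j)
  m=-2: (0.12333 - 0.28702j) × (0.05191 + 0.01845j) = 0.01170 - 0.01262j  (running Σ = 0.01150 - 0.01205j)
  m=-1: (-0.40933 + 0.26964j) × (0.29432 + 0.05076j) = -0.13416 + 0.05858j  (running Σ = -0.12266 + 0.04653j)
  m=0: (0.13614 + 0.00000j) × (0.72915 + 0.00000j) = 0.09927 + 0.00000j  (running Σ = -0.02340 + 0.04653j)
  m=1: (0.40933 + 0.26964j) × (-0.29432 + 0.05076j) = -0.13416 - 0.05858j  (running Σ = -0.15756 - 0.01205j)
  m=2: (0.12333 + 0.28702j) × (0.05191 - 0.01845j) = 0.01170 + 0.01262j  (running Σ = -0.14586 + 0.00057j)
  m=3: (-0.01813 + 0.10155j) × (-0.00514 + 0.00289j) = -0.00020 - 0.00057j  (running Σ = -0.14606 - 0.00001j)
  m=4: (-0.01272 + 0.01341j) × (0.00028 - 0.00023j) = -0.00000 + 0.00001j  (running Σ = -0.14606 + 0.00000j)
Accumulated sum -0.14606 + 0.00000j; after 4π/(2l+1) scaling, -0.20394 + 0.00000j ⇒ P_4 = -0.203937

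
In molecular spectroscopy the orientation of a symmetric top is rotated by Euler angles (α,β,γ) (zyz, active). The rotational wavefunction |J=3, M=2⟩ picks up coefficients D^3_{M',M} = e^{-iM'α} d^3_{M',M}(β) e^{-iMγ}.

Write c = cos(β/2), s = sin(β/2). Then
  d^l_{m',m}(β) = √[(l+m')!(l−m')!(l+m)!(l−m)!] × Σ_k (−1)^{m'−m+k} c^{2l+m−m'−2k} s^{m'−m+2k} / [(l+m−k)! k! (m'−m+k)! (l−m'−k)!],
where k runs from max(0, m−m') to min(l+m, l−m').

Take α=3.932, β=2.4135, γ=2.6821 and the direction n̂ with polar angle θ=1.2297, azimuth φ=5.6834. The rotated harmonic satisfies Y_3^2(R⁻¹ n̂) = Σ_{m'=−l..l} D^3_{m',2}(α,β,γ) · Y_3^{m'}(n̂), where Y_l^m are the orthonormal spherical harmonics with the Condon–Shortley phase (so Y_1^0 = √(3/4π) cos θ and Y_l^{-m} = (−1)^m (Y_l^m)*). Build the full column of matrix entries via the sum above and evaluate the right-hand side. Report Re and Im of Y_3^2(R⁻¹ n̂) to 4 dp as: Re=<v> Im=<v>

Need the full column D^3_{m',2} for m'=−3..3 at α=3.9320, β=2.4135, γ=2.6821.
cos(β/2)=0.356058, sin(β/2)=0.934464
d^3_{-3,2}: single k=5 term ⇒ +0.621454;  D = +0.614604+0.092018i
d^3_{-2,2}: k∈[4..5] ⇒ +0.483350 -0.665847 = -0.182497;  D = +0.146185-0.109249i
d^3_{-1,2}: k∈[3..4] ⇒ +0.232960 -0.802294 = -0.569334;  D = -0.078655+0.563875i
d^3_{0,2}: k∈[2..3] ⇒ +0.076872 -0.529484 = -0.452611;  D = -0.274566-0.359820i
d^3_{1,2}: k∈[1..2] ⇒ +0.016911 -0.232960 = -0.216049;  D = +0.214265+0.027703i
d^3_{2,2}: k∈[0..1] ⇒ +0.002038 -0.070174 = -0.068137;  D = -0.053751+0.041874i
d^3_{3,2}: single k=0 term ⇒ -0.013099;  D = +0.001549-0.013007i
Y_3^{m'}(θ=1.2297,φ=5.6834) and Σ D·Y over m':
  (+0.6146+0.0920i)·(-0.0791+0.3401i)  (+0.1462-0.1092i)·(+0.1101+0.2829i)  (-0.0787+0.5639i)·(-0.1107-0.0757i)  (-0.2746-0.3598i)·(-0.3047+0.0000i)  (+0.2143+0.0277i)·(+0.1107-0.0757i)  (-0.0538+0.0419i)·(+0.1101-0.2829i)  (+0.0015-0.0130i)·(+0.0791+0.3401i)
Y_3^2(R⁻¹ n̂) = +0.138447+0.290375i

Re=0.1384 Im=0.2904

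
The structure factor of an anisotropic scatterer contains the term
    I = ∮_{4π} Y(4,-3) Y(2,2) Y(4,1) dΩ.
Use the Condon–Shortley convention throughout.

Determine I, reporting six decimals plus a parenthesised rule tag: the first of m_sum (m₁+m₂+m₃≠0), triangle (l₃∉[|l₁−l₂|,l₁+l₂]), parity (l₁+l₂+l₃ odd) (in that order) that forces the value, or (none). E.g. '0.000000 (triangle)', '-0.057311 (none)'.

0.159270 (none)

Rules hold: Σm=0, L=10 even, 2≤4≤6.
N = 9·5·9 = 405
Δ = 2!·6!·2!/11! = 1/13860
Racah Σ t=0..2: t=0:+1/192 t=1:−1/36 t=2:+1/192 = -5/288
⇒ 3j(4 2 4; 0 0 0)² = 20/693, sgn -1
Racah Σ t=2..2: t=2:+1/480 = 1/480
⇒ 3j(4 2 4; -3 2 1)² = 3/110, sgn -1
4πI² = N·(3j₀)²·(3jₘ)² = 270/847
I = +1·√(0.318772/4π) = 0.15927046
No selection rule forces the value: the integral is nonzero (none).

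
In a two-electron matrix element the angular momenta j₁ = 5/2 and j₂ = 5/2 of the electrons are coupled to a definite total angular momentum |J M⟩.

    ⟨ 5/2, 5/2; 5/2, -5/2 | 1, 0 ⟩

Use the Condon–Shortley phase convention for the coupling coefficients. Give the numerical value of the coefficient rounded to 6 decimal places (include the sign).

+0.597614  (= +√(5/14))

j₁+j₂−J=4  J+j₁−j₂=1  J−j₁+j₂=1  j₁+j₂+J+1=7
(j₁±m₁, j₂±m₂, J±M) = (5,0,0,5,1,1)
P² = 1440/7
sum k=0..0:
  [0] +1/24 = 1/24
S = 1/24
C² = P²·S² = 5/14 ; C = +0.597614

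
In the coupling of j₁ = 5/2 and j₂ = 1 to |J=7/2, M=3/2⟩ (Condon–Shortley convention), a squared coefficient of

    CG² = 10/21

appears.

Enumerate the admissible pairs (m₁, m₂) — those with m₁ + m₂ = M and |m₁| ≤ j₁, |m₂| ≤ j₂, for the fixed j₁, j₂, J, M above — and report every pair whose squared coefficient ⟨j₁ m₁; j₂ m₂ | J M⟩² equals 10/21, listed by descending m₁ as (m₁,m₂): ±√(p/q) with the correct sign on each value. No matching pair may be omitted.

Admissible pairs with m₁+m₂ = M = 3/2: (1/2,1), (3/2,0), (5/2,-1)
  (m₁,m₂)=(5/2,-1): CG² = 1/21, CG = +√(1/21)
  (m₁,m₂)=(3/2,0): CG² = 10/21, CG = +√(10/21)   ← matches the target
  (m₁,m₂)=(1/2,1): CG² = 10/21, CG = +√(10/21)   ← matches the target
Pairs with CG² = 10/21: (3/2,0): +√(10/21); (1/2,1): +√(10/21)

(3/2,0): +√(10/21); (1/2,1): +√(10/21)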